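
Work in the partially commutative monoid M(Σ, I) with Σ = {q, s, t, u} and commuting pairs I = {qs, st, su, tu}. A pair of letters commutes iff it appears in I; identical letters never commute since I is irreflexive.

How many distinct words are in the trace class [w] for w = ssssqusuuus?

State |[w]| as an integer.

0(s) covers ∅
1(s) covers 0:s
2(s) covers 1:s
3(s) covers 2:s
4(q) covers ∅
5(u) covers 4:q
6(s) covers 3:s
7(u) covers 5:u
8(u) covers 7:u
9(u) covers 8:u
10(s) covers 6:s
floor of heap: 0:s, 4:q
completions by unplaced set U, small U first (add the entries for U minus each lowest piece of U):
  |U|=1: {9}:1  {10}:1
  |U|=2: {6,10}:1  {8,9}:1  {9,10}:2
  |U|=3: {3,6,10}:1  {6,9,10}:3  {7,8,9}:1  {8,9,10}:3
  |U|=4: {2,3,6,10}:1  {3,6,9,10}:4  {5,7,8,9}:1  {6,8,9,10}:6  {7,8,9,10}:4
  |U|=5: {1,2,3,6,10}:1  {2,3,6,9,10}:5  {3,6,8,9,10}:10  {4,5,7,8,9}:1  {5,7,8,9,10}:5  {6,7,8,9,10}:10
  |U|=6: {0,1,2,3,6,10}:1  {1,2,3,6,9,10}:6  {2,3,6,8,9,10}:15  {3,6,7,8,9,10}:20  {4,5,7,8,9,10}:6  {5,6,7,8,9,10}:15
  |U|=7: {0,1,2,3,6,9,10}:7  {1,2,3,6,8,9,10}:21  {2,3,6,7,8,9,10}:35  {3,5,6,7,8,9,10}:35  {4,5,6,7,8,9,10}:21
  |U|=8: {0,1,2,3,6,8,9,10}:28  {1,2,3,6,7,8,9,10}:56  {2,3,5,6,7,8,9,10}:70  {3,4,5,6,7,8,9,10}:56
  |U|=9: {0,1,2,3,6,7,8,9,10}:84  {1,2,3,5,6,7,8,9,10}:126  {2,3,4,5,6,7,8,9,10}:126
  start at 0(s): 252
  start at 4(q): 210
sum over floor = 462

462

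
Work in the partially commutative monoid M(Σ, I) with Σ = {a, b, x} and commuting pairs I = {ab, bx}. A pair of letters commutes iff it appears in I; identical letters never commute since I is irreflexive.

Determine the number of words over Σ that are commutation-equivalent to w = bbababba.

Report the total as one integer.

56

#0=b has no predecessor
#1=b depends on [0:b]
#2=a has no predecessor
#3=b depends on [1:b]
#4=a depends on [2:a]
#5=b depends on [3:b]
#6=b depends on [5:b]
#7=a depends on [4:a]
sources: [0:b, 2:a]
N(rest) = Σ N(rest − s) over sources s of rest; N(one piece) = 1:
  size 1 → [6]=1  [7]=1
  size 2 → [4,7]=1  [5,6]=1  [6,7]=2
  size 3 → [2,4,7]=1  [3,5,6]=1  [4,6,7]=3  [5,6,7]=3
  size 4 → [1,3,5,6]=1  [2,4,6,7]=4  [3,5,6,7]=4  [4,5,6,7]=6
  size 5 → [0,1,3,5,6]=1  [1,3,5,6,7]=5  [2,4,5,6,7]=10  [3,4,5,6,7]=10
  size 6 → [0,1,3,5,6,7]=6  [1,3,4,5,6,7]=15  [2,3,4,5,6,7]=20
  first=0(b) contributes 35
  first=2(a) contributes 21
|[w]| = 56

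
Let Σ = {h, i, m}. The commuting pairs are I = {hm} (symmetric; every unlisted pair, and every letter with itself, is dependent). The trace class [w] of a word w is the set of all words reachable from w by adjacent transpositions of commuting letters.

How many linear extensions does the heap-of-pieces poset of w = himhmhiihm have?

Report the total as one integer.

12

0(h) covers ∅
1(i) covers 0:h
2(m) covers 1:i
3(h) covers 1:i
4(m) covers 2:m
5(h) covers 3:h
6(i) covers 4:m, 5:h
7(i) covers 6:i
8(h) covers 7:i
9(m) covers 7:i
floor of heap: 0:h
completions by unplaced set U, small U first (add the entries for U minus each lowest piece of U):
  |U|=1: {8}:1  {9}:1
  |U|=2: {8,9}:2
  |U|=3: {7,8,9}:2
  |U|=4: {6,7,8,9}:2
  |U|=5: {4,6,7,8,9}:2  {5,6,7,8,9}:2
  |U|=6: {2,4,6,7,8,9}:2  {3,5,6,7,8,9}:2  {4,5,6,7,8,9}:4
  |U|=7: {2,4,5,6,7,8,9}:6  {3,4,5,6,7,8,9}:6
  |U|=8: {2,3,4,5,6,7,8,9}:12
  start at 0(h): 12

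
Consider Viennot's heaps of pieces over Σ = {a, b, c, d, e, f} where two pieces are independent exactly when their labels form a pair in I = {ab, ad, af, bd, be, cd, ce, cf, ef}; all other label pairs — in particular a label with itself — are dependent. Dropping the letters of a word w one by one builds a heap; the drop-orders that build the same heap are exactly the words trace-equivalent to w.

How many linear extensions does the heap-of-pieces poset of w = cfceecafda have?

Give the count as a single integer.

976

drop 0:c onto floor
drop 1:f onto floor
drop 2:c onto {0:c}
drop 3:e onto floor
drop 4:e onto {3:e}
drop 5:c onto {2:c}
drop 6:a onto {4:e, 5:c}
drop 7:f onto {1:f}
drop 8:d onto {4:e, 7:f}
drop 9:a onto {6:a}
ground layer = {0:c, 1:f, 3:e}
drop-orders for the pieces not yet dropped (sum over which currently-grounded one goes next):
  1 to go: {8} 1  {9} 1
  2 to go: {6,9} 1  {7,8} 1  {8,9} 2
  3 to go: {1,7,8} 1  {5,6,9} 1  {6,8,9} 3  {7,8,9} 3
  4 to go: {1,7,8,9} 4  {2,5,6,9} 1  {4,6,8,9} 3  {5,6,8,9} 4  {6,7,8,9} 6
  5 to go: {0,2,5,6,9} 1  {1,6,7,8,9} 10  {2,5,6,8,9} 5  {3,4,6,8,9} 3  {4,5,6,8,9} 7  {4,6,7,8,9} 9  {5,6,7,8,9} 10
  6 to go: {0,2,5,6,8,9} 6  {1,4,6,7,8,9} 19  {1,5,6,7,8,9} 20  {2,4,5,6,8,9} 12  {2,5,6,7,8,9} 15  {3,4,5,6,8,9} 10  {3,4,6,7,8,9} 12  {4,5,6,7,8,9} 26
  7 to go: {0,2,4,5,6,8,9} 18  {0,2,5,6,7,8,9} 21  {1,2,5,6,7,8,9} 35  {1,3,4,6,7,8,9} 31  {1,4,5,6,7,8,9} 65  {2,3,4,5,6,8,9} 22  {2,4,5,6,7,8,9} 53  {3,4,5,6,7,8,9} 48
  8 to go: {0,1,2,5,6,7,8,9} 56  {0,2,3,4,5,6,8,9} 40  {0,2,4,5,6,7,8,9} 92  {1,2,4,5,6,7,8,9} 153  {1,3,4,5,6,7,8,9} 144  {2,3,4,5,6,7,8,9} 123
  if 0:c drops first: 420 orders
  if 1:f drops first: 255 orders
  if 3:e drops first: 301 orders
heap linearizations: 976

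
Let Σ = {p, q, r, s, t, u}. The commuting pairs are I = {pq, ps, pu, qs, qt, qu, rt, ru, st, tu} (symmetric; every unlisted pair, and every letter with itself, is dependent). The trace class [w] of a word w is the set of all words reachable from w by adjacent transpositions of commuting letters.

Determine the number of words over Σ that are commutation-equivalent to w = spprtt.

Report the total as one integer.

0(s) covers ∅
1(p) covers ∅
2(p) covers 1:p
3(r) covers 0:s, 2:p
4(t) covers 2:p
5(t) covers 4:t
floor of heap: 0:s, 1:p
completions by unplaced set U, small U first (add the entries for U minus each lowest piece of U):
  |U|=1: {3}:1  {5}:1
  |U|=2: {0,3}:1  {3,5}:2  {4,5}:1
  |U|=3: {0,3,5}:3  {3,4,5}:3
  |U|=4: {0,3,4,5}:6  {2,3,4,5}:3
  start at 0(s): 3
  start at 1(p): 9
sum over floor = 12

12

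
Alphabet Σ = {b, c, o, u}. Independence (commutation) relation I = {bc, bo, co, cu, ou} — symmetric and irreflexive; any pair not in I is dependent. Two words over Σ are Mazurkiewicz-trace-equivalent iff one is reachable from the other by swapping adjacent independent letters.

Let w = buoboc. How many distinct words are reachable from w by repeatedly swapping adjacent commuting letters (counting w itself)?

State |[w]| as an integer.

60

0(b) covers ∅
1(u) covers 0:b
2(o) covers ∅
3(b) covers 1:u
4(o) covers 2:o
5(c) covers ∅
floor of heap: 0:b, 2:o, 5:c
completions by unplaced set U, small U first (add the entries for U minus each lowest piece of U):
  |U|=1: {3}:1  {4}:1  {5}:1
  |U|=2: {1,3}:1  {2,4}:1  {3,4}:2  {3,5}:2  {4,5}:2
  |U|=3: {0,1,3}:1  {1,3,4}:3  {1,3,5}:3  {2,3,4}:3  {2,4,5}:3  {3,4,5}:6
  |U|=4: {0,1,3,4}:4  {0,1,3,5}:4  {1,2,3,4}:6  {1,3,4,5}:12  {2,3,4,5}:12
  start at 0(b): 30
  start at 2(o): 20
  start at 5(c): 10
sum over floor = 60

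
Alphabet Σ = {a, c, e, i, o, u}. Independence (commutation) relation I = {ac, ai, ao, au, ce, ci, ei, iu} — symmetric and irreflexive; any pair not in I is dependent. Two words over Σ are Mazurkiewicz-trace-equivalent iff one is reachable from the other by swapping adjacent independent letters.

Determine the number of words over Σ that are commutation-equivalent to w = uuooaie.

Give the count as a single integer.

drop 0:u onto floor
drop 1:u onto {0:u}
drop 2:o onto {1:u}
drop 3:o onto {2:o}
drop 4:a onto floor
drop 5:i onto {3:o}
drop 6:e onto {3:o, 4:a}
ground layer = {0:u, 4:a}
drop-orders for the pieces not yet dropped (sum over which currently-grounded one goes next):
  1 to go: {5} 1  {6} 1
  2 to go: {4,6} 1  {5,6} 2
  3 to go: {3,5,6} 2  {4,5,6} 3
  4 to go: {2,3,5,6} 2  {3,4,5,6} 5
  5 to go: {1,2,3,5,6} 2  {2,3,4,5,6} 7
  if 0:u drops first: 9 orders
  if 4:a drops first: 2 orders
heap linearizations: 11

11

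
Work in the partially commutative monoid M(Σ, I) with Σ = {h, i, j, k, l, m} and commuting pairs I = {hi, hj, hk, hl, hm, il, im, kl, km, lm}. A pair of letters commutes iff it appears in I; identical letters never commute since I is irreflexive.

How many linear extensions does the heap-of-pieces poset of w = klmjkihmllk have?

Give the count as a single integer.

3960

0(k) covers ∅
1(l) covers ∅
2(m) covers ∅
3(j) covers 0:k, 1:l, 2:m
4(k) covers 3:j
5(i) covers 4:k
6(h) covers ∅
7(m) covers 3:j
8(l) covers 3:j
9(l) covers 8:l
10(k) covers 5:i
floor of heap: 0:k, 1:l, 2:m, 6:h
completions by unplaced set U, small U first (add the entries for U minus each lowest piece of U):
  |U|=1: {6}:1  {7}:1  {9}:1  {10}:1
  |U|=2: {5,10}:1  {6,7}:2  {6,9}:2  {6,10}:2  {7,9}:2  {7,10}:2  {8,9}:1  {9,10}:2
  |U|=3: {4,5,10}:1  {5,6,10}:3  {5,7,10}:3  {5,9,10}:3  {6,7,9}:6  {6,7,10}:6  {6,8,9}:3  {6,9,10}:6  {7,8,9}:3  {7,9,10}:6  {8,9,10}:3
  |U|=4: {4,5,6,10}:4  {4,5,7,10}:4  {4,5,9,10}:4  {5,6,7,10}:12  {5,6,9,10}:12  {5,7,9,10}:12  {5,8,9,10}:6  {6,7,8,9}:12  {6,7,9,10}:24  {6,8,9,10}:12  {7,8,9,10}:12
  |U|=5: {4,5,6,7,10}:20  {4,5,6,9,10}:20  {4,5,7,9,10}:20  {4,5,8,9,10}:10  {5,6,7,9,10}:60  {5,6,8,9,10}:30  {5,7,8,9,10}:30  {6,7,8,9,10}:60
  |U|=6: {4,5,6,7,9,10}:120  {4,5,6,8,9,10}:60  {4,5,7,8,9,10}:60  {5,6,7,8,9,10}:180
  |U|=7: {3,4,5,7,8,9,10}:60  {4,5,6,7,8,9,10}:420
  |U|=8: {0,3,4,5,7,8,9,10}:60  {1,3,4,5,7,8,9,10}:60  {2,3,4,5,7,8,9,10}:60  {3,4,5,6,7,8,9,10}:480
  |U|=9: {0,1,3,4,5,7,8,9,10}:120  {0,2,3,4,5,7,8,9,10}:120  {0,3,4,5,6,7,8,9,10}:540  {1,2,3,4,5,7,8,9,10}:120  {1,3,4,5,6,7,8,9,10}:540  {2,3,4,5,6,7,8,9,10}:540
  start at 0(k): 1200
  start at 1(l): 1200
  start at 2(m): 1200
  start at 6(h): 360
sum over floor = 3960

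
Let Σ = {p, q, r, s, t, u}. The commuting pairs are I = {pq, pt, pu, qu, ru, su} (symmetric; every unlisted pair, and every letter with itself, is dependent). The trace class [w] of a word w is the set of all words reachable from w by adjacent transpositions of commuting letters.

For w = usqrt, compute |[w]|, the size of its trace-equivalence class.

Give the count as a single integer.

4

piece 0:u — minimal
piece 1:s — minimal
piece 2:q rests on {1:s}
piece 3:r rests on {2:q}
piece 4:t rests on {0:u, 3:r}
minimal pieces: {0:u, 1:s}
ways to finish when only these pieces remain (= sum over removing one remaining piece with nothing left below it):
  1 left: {4}→1
  2 left: {0,4}→1  {3,4}→1
  3 left: {0,3,4}→2  {2,3,4}→1
  placing 0:u first → 1 extensions
  placing 1:s first → 3 extensions
total linear extensions = 4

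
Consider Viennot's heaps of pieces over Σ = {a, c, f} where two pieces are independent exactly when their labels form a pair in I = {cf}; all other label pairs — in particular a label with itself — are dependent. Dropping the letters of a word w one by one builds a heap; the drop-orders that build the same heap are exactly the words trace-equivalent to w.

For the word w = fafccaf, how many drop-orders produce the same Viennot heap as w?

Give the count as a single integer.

3

piece 0:f — minimal
piece 1:a rests on {0:f}
piece 2:f rests on {1:a}
piece 3:c rests on {1:a}
piece 4:c rests on {3:c}
piece 5:a rests on {2:f, 4:c}
piece 6:f rests on {5:a}
minimal pieces: {0:f}
ways to finish when only these pieces remain (= sum over removing one remaining piece with nothing left below it):
  1 left: {6}→1
  2 left: {5,6}→1
  3 left: {2,5,6}→1  {4,5,6}→1
  4 left: {2,4,5,6}→2  {3,4,5,6}→1
  5 left: {2,3,4,5,6}→3
  placing 0:f first → 3 extensions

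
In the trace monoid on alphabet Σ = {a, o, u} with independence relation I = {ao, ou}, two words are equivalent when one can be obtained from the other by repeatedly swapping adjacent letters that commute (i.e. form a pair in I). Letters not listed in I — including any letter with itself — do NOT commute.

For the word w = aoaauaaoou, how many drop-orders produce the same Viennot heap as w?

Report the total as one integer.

120

0(a) covers ∅
1(o) covers ∅
2(a) covers 0:a
3(a) covers 2:a
4(u) covers 3:a
5(a) covers 4:u
6(a) covers 5:a
7(o) covers 1:o
8(o) covers 7:o
9(u) covers 6:a
floor of heap: 0:a, 1:o
completions by unplaced set U, small U first (add the entries for U minus each lowest piece of U):
  |U|=1: {8}:1  {9}:1
  |U|=2: {6,9}:1  {7,8}:1  {8,9}:2
  |U|=3: {1,7,8}:1  {5,6,9}:1  {6,8,9}:3  {7,8,9}:3
  |U|=4: {1,7,8,9}:4  {4,5,6,9}:1  {5,6,8,9}:4  {6,7,8,9}:6
  |U|=5: {1,6,7,8,9}:10  {3,4,5,6,9}:1  {4,5,6,8,9}:5  {5,6,7,8,9}:10
  |U|=6: {1,5,6,7,8,9}:20  {2,3,4,5,6,9}:1  {3,4,5,6,8,9}:6  {4,5,6,7,8,9}:15
  |U|=7: {0,2,3,4,5,6,9}:1  {1,4,5,6,7,8,9}:35  {2,3,4,5,6,8,9}:7  {3,4,5,6,7,8,9}:21
  |U|=8: {0,2,3,4,5,6,8,9}:8  {1,3,4,5,6,7,8,9}:56  {2,3,4,5,6,7,8,9}:28
  start at 0(a): 84
  start at 1(o): 36
sum over floor = 120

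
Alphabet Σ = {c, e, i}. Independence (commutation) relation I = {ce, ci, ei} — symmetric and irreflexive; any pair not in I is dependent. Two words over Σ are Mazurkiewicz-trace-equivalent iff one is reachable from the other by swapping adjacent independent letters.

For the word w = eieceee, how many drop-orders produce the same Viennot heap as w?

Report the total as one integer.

42

0(e) covers ∅
1(i) covers ∅
2(e) covers 0:e
3(c) covers ∅
4(e) covers 2:e
5(e) covers 4:e
6(e) covers 5:e
floor of heap: 0:e, 1:i, 3:c
completions by unplaced set U, small U first (add the entries for U minus each lowest piece of U):
  |U|=1: {1}:1  {3}:1  {6}:1
  |U|=2: {1,3}:2  {1,6}:2  {3,6}:2  {5,6}:1
  |U|=3: {1,3,6}:6  {1,5,6}:3  {3,5,6}:3  {4,5,6}:1
  |U|=4: {1,3,5,6}:12  {1,4,5,6}:4  {2,4,5,6}:1  {3,4,5,6}:4
  |U|=5: {0,2,4,5,6}:1  {1,2,4,5,6}:5  {1,3,4,5,6}:20  {2,3,4,5,6}:5
  start at 0(e): 30
  start at 1(i): 6
  start at 3(c): 6
sum over floor = 42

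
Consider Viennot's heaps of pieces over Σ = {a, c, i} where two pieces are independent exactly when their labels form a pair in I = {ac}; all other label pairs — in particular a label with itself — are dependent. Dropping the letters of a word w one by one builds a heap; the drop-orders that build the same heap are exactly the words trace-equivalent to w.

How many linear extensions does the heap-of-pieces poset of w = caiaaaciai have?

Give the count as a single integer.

0(c) covers ∅
1(a) covers ∅
2(i) covers 0:c, 1:a
3(a) covers 2:i
4(a) covers 3:a
5(a) covers 4:a
6(c) covers 2:i
7(i) covers 5:a, 6:c
8(a) covers 7:i
9(i) covers 8:a
floor of heap: 0:c, 1:a
completions by unplaced set U, small U first (add the entries for U minus each lowest piece of U):
  |U|=1: {9}:1
  |U|=2: {8,9}:1
  |U|=3: {7,8,9}:1
  |U|=4: {5,7,8,9}:1  {6,7,8,9}:1
  |U|=5: {4,5,7,8,9}:1  {5,6,7,8,9}:2
  |U|=6: {3,4,5,7,8,9}:1  {4,5,6,7,8,9}:3
  |U|=7: {3,4,5,6,7,8,9}:4
  |U|=8: {2,3,4,5,6,7,8,9}:4
  start at 0(c): 4
  start at 1(a): 4
sum over floor = 8

8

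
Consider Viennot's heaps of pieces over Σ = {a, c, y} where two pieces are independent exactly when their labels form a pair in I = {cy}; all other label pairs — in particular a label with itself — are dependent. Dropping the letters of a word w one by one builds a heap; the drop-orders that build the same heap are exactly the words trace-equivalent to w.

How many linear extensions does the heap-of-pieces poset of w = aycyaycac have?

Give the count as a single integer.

6

piece 0:a — minimal
piece 1:y rests on {0:a}
piece 2:c rests on {0:a}
piece 3:y rests on {1:y}
piece 4:a rests on {2:c, 3:y}
piece 5:y rests on {4:a}
piece 6:c rests on {4:a}
piece 7:a rests on {5:y, 6:c}
piece 8:c rests on {7:a}
minimal pieces: {0:a}
ways to finish when only these pieces remain (= sum over removing one remaining piece with nothing left below it):
  1 left: {8}→1
  2 left: {7,8}→1
  3 left: {5,7,8}→1  {6,7,8}→1
  4 left: {5,6,7,8}→2
  5 left: {4,5,6,7,8}→2
  6 left: {2,4,5,6,7,8}→2  {3,4,5,6,7,8}→2
  7 left: {1,3,4,5,6,7,8}→2  {2,3,4,5,6,7,8}→4
  placing 0:a first → 6 extensions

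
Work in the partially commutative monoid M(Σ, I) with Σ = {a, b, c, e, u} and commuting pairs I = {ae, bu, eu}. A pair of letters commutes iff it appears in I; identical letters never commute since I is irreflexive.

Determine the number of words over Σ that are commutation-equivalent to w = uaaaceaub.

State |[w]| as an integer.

drop 0:u onto floor
drop 1:a onto {0:u}
drop 2:a onto {1:a}
drop 3:a onto {2:a}
drop 4:c onto {3:a}
drop 5:e onto {4:c}
drop 6:a onto {4:c}
drop 7:u onto {6:a}
drop 8:b onto {5:e, 6:a}
ground layer = {0:u}
drop-orders for the pieces not yet dropped (sum over which currently-grounded one goes next):
  1 to go: {7} 1  {8} 1
  2 to go: {5,8} 1  {7,8} 2
  3 to go: {5,7,8} 3  {6,7,8} 2
  4 to go: {5,6,7,8} 5
  5 to go: {4,5,6,7,8} 5
  6 to go: {3,4,5,6,7,8} 5
  7 to go: {2,3,4,5,6,7,8} 5
  if 0:u drops first: 5 orders

5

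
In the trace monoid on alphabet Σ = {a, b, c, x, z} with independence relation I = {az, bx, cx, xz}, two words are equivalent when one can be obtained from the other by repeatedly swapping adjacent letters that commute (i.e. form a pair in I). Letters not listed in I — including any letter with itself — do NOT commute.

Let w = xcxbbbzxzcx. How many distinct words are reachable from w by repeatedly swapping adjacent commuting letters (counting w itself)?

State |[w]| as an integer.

330

0(x) covers ∅
1(c) covers ∅
2(x) covers 0:x
3(b) covers 1:c
4(b) covers 3:b
5(b) covers 4:b
6(z) covers 5:b
7(x) covers 2:x
8(z) covers 6:z
9(c) covers 8:z
10(x) covers 7:x
floor of heap: 0:x, 1:c
completions by unplaced set U, small U first (add the entries for U minus each lowest piece of U):
  |U|=1: {9}:1  {10}:1
  |U|=2: {7,10}:1  {8,9}:1  {9,10}:2
  |U|=3: {2,7,10}:1  {6,8,9}:1  {7,9,10}:3  {8,9,10}:3
  |U|=4: {0,2,7,10}:1  {2,7,9,10}:4  {5,6,8,9}:1  {6,8,9,10}:4  {7,8,9,10}:6
  |U|=5: {0,2,7,9,10}:5  {2,7,8,9,10}:10  {4,5,6,8,9}:1  {5,6,8,9,10}:5  {6,7,8,9,10}:10
  |U|=6: {0,2,7,8,9,10}:15  {2,6,7,8,9,10}:20  {3,4,5,6,8,9}:1  {4,5,6,8,9,10}:6  {5,6,7,8,9,10}:15
  |U|=7: {0,2,6,7,8,9,10}:35  {1,3,4,5,6,8,9}:1  {2,5,6,7,8,9,10}:35  {3,4,5,6,8,9,10}:7  {4,5,6,7,8,9,10}:21
  |U|=8: {0,2,5,6,7,8,9,10}:70  {1,3,4,5,6,8,9,10}:8  {2,4,5,6,7,8,9,10}:56  {3,4,5,6,7,8,9,10}:28
  |U|=9: {0,2,4,5,6,7,8,9,10}:126  {1,3,4,5,6,7,8,9,10}:36  {2,3,4,5,6,7,8,9,10}:84
  start at 0(x): 120
  start at 1(c): 210
sum over floor = 330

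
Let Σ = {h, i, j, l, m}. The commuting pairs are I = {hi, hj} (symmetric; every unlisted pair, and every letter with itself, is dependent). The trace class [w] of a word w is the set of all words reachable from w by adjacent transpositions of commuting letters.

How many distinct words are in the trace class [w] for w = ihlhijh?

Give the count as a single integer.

piece 0:i — minimal
piece 1:h — minimal
piece 2:l rests on {0:i, 1:h}
piece 3:h rests on {2:l}
piece 4:i rests on {2:l}
piece 5:j rests on {4:i}
piece 6:h rests on {3:h}
minimal pieces: {0:i, 1:h}
ways to finish when only these pieces remain (= sum over removing one remaining piece with nothing left below it):
  1 left: {5}→1  {6}→1
  2 left: {3,6}→1  {4,5}→1  {5,6}→2
  3 left: {3,5,6}→3  {4,5,6}→3
  4 left: {3,4,5,6}→6
  5 left: {2,3,4,5,6}→6
  placing 0:i first → 6 extensions
  placing 1:h first → 6 extensions
total linear extensions = 12

12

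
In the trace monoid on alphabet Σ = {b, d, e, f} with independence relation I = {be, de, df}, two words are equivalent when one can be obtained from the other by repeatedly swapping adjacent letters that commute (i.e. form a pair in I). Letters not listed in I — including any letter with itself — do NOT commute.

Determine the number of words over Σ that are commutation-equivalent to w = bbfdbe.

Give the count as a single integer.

piece 0:b — minimal
piece 1:b rests on {0:b}
piece 2:f rests on {1:b}
piece 3:d rests on {1:b}
piece 4:b rests on {2:f, 3:d}
piece 5:e rests on {2:f}
minimal pieces: {0:b}
ways to finish when only these pieces remain (= sum over removing one remaining piece with nothing left below it):
  1 left: {4}→1  {5}→1
  2 left: {3,4}→1  {4,5}→2
  3 left: {2,4,5}→2  {3,4,5}→3
  4 left: {2,3,4,5}→5
  placing 0:b first → 5 extensions

5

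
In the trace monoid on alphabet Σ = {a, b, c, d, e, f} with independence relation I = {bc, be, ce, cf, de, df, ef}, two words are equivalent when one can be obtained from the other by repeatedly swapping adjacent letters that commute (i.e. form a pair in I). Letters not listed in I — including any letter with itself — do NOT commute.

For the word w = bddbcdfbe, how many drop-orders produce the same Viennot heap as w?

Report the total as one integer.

drop 0:b onto floor
drop 1:d onto {0:b}
drop 2:d onto {1:d}
drop 3:b onto {2:d}
drop 4:c onto {2:d}
drop 5:d onto {3:b, 4:c}
drop 6:f onto {3:b}
drop 7:b onto {5:d, 6:f}
drop 8:e onto floor
ground layer = {0:b, 8:e}
drop-orders for the pieces not yet dropped (sum over which currently-grounded one goes next):
  1 to go: {7} 1  {8} 1
  2 to go: {5,7} 1  {6,7} 1  {7,8} 2
  3 to go: {4,5,7} 1  {5,6,7} 2  {5,7,8} 3  {6,7,8} 3
  4 to go: {3,5,6,7} 2  {4,5,6,7} 3  {4,5,7,8} 4  {5,6,7,8} 8
  5 to go: {3,4,5,6,7} 5  {3,5,6,7,8} 10  {4,5,6,7,8} 15
  6 to go: {2,3,4,5,6,7} 5  {3,4,5,6,7,8} 30
  7 to go: {1,2,3,4,5,6,7} 5  {2,3,4,5,6,7,8} 35
  if 0:b drops first: 40 orders
  if 8:e drops first: 5 orders
heap linearizations: 45

45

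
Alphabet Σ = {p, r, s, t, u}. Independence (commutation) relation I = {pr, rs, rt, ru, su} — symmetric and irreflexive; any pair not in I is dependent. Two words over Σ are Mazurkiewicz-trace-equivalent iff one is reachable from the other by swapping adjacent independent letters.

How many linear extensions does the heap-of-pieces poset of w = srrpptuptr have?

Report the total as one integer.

120

0(s) covers ∅
1(r) covers ∅
2(r) covers 1:r
3(p) covers 0:s
4(p) covers 3:p
5(t) covers 4:p
6(u) covers 5:t
7(p) covers 6:u
8(t) covers 7:p
9(r) covers 2:r
floor of heap: 0:s, 1:r
completions by unplaced set U, small U first (add the entries for U minus each lowest piece of U):
  |U|=1: {8}:1  {9}:1
  |U|=2: {2,9}:1  {7,8}:1  {8,9}:2
  |U|=3: {1,2,9}:1  {2,8,9}:3  {6,7,8}:1  {7,8,9}:3
  |U|=4: {1,2,8,9}:4  {2,7,8,9}:6  {5,6,7,8}:1  {6,7,8,9}:4
  |U|=5: {1,2,7,8,9}:10  {2,6,7,8,9}:10  {4,5,6,7,8}:1  {5,6,7,8,9}:5
  |U|=6: {1,2,6,7,8,9}:20  {2,5,6,7,8,9}:15  {3,4,5,6,7,8}:1  {4,5,6,7,8,9}:6
  |U|=7: {0,3,4,5,6,7,8}:1  {1,2,5,6,7,8,9}:35  {2,4,5,6,7,8,9}:21  {3,4,5,6,7,8,9}:7
  |U|=8: {0,3,4,5,6,7,8,9}:8  {1,2,4,5,6,7,8,9}:56  {2,3,4,5,6,7,8,9}:28
  start at 0(s): 84
  start at 1(r): 36
sum over floor = 120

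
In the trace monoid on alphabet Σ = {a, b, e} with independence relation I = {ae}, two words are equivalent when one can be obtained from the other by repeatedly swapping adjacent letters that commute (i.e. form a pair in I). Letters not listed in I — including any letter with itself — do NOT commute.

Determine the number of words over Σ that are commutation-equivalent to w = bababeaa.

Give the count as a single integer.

3

#0=b has no predecessor
#1=a depends on [0:b]
#2=b depends on [1:a]
#3=a depends on [2:b]
#4=b depends on [3:a]
#5=e depends on [4:b]
#6=a depends on [4:b]
#7=a depends on [6:a]
sources: [0:b]
N(rest) = Σ N(rest − s) over sources s of rest; N(one piece) = 1:
  size 1 → [5]=1  [7]=1
  size 2 → [5,7]=2  [6,7]=1
  size 3 → [5,6,7]=3
  size 4 → [4,5,6,7]=3
  size 5 → [3,4,5,6,7]=3
  size 6 → [2,3,4,5,6,7]=3
  first=0(b) contributes 3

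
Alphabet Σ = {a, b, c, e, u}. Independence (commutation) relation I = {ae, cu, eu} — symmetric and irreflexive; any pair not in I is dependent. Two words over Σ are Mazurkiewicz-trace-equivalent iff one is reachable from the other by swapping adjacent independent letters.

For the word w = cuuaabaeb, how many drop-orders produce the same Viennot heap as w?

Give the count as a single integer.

6

#0=c has no predecessor
#1=u has no predecessor
#2=u depends on [1:u]
#3=a depends on [0:c, 2:u]
#4=a depends on [3:a]
#5=b depends on [4:a]
#6=a depends on [5:b]
#7=e depends on [5:b]
#8=b depends on [6:a, 7:e]
sources: [0:c, 1:u]
N(rest) = Σ N(rest − s) over sources s of rest; N(one piece) = 1:
  size 1 → [8]=1
  size 2 → [6,8]=1  [7,8]=1
  size 3 → [6,7,8]=2
  size 4 → [5,6,7,8]=2
  size 5 → [4,5,6,7,8]=2
  size 6 → [3,4,5,6,7,8]=2
  size 7 → [0,3,4,5,6,7,8]=2  [2,3,4,5,6,7,8]=2
  first=0(c) contributes 2
  first=1(u) contributes 4
|[w]| = 6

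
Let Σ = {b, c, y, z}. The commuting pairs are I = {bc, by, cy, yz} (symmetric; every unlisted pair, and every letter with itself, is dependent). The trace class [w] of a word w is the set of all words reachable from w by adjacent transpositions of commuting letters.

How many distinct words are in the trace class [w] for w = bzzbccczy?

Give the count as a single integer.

drop 0:b onto floor
drop 1:z onto {0:b}
drop 2:z onto {1:z}
drop 3:b onto {2:z}
drop 4:c onto {2:z}
drop 5:c onto {4:c}
drop 6:c onto {5:c}
drop 7:z onto {3:b, 6:c}
drop 8:y onto floor
ground layer = {0:b, 8:y}
drop-orders for the pieces not yet dropped (sum over which currently-grounded one goes next):
  1 to go: {7} 1  {8} 1
  2 to go: {3,7} 1  {6,7} 1  {7,8} 2
  3 to go: {3,6,7} 2  {3,7,8} 3  {5,6,7} 1  {6,7,8} 3
  4 to go: {3,5,6,7} 3  {3,6,7,8} 8  {4,5,6,7} 1  {5,6,7,8} 4
  5 to go: {3,4,5,6,7} 4  {3,5,6,7,8} 15  {4,5,6,7,8} 5
  6 to go: {2,3,4,5,6,7} 4  {3,4,5,6,7,8} 24
  7 to go: {1,2,3,4,5,6,7} 4  {2,3,4,5,6,7,8} 28
  if 0:b drops first: 32 orders
  if 8:y drops first: 4 orders
heap linearizations: 36

36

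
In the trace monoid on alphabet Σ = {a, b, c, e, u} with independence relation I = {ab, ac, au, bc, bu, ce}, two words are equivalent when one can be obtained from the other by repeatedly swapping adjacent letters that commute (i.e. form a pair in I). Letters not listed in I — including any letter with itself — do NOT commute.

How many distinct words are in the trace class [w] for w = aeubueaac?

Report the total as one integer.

#0=a has no predecessor
#1=e depends on [0:a]
#2=u depends on [1:e]
#3=b depends on [1:e]
#4=u depends on [2:u]
#5=e depends on [3:b, 4:u]
#6=a depends on [5:e]
#7=a depends on [6:a]
#8=c depends on [4:u]
sources: [0:a]
N(rest) = Σ N(rest − s) over sources s of rest; N(one piece) = 1:
  size 1 → [7]=1  [8]=1
  size 2 → [6,7]=1  [7,8]=2
  size 3 → [5,6,7]=1  [6,7,8]=3
  size 4 → [3,5,6,7]=1  [5,6,7,8]=4
  size 5 → [3,5,6,7,8]=5  [4,5,6,7,8]=4
  size 6 → [2,4,5,6,7,8]=4  [3,4,5,6,7,8]=9
  size 7 → [2,3,4,5,6,7,8]=13
  first=0(a) contributes 13

13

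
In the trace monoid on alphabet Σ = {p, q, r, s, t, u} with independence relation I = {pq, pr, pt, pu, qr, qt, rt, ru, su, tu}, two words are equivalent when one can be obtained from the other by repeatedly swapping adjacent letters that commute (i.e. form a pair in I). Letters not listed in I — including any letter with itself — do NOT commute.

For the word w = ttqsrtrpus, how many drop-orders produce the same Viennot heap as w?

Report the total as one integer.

288

0(t) covers ∅
1(t) covers 0:t
2(q) covers ∅
3(s) covers 1:t, 2:q
4(r) covers 3:s
5(t) covers 3:s
6(r) covers 4:r
7(p) covers 3:s
8(u) covers 2:q
9(s) covers 5:t, 6:r, 7:p
floor of heap: 0:t, 2:q
completions by unplaced set U, small U first (add the entries for U minus each lowest piece of U):
  |U|=1: {8}:1  {9}:1
  |U|=2: {5,9}:1  {6,9}:1  {7,9}:1  {8,9}:2
  |U|=3: {4,6,9}:1  {5,6,9}:2  {5,7,9}:2  {5,8,9}:3  {6,7,9}:2  {6,8,9}:3  {7,8,9}:3
  |U|=4: {4,5,6,9}:3  {4,6,7,9}:3  {4,6,8,9}:4  {5,6,7,9}:6  {5,6,8,9}:8  {5,7,8,9}:8  {6,7,8,9}:8
  |U|=5: {4,5,6,7,9}:12  {4,5,6,8,9}:15  {4,6,7,8,9}:15  {5,6,7,8,9}:30
  |U|=6: {3,4,5,6,7,9}:12  {4,5,6,7,8,9}:72
  |U|=7: {1,3,4,5,6,7,9}:12  {3,4,5,6,7,8,9}:84
  |U|=8: {0,1,3,4,5,6,7,9}:12  {1,3,4,5,6,7,8,9}:96  {2,3,4,5,6,7,8,9}:84
  start at 0(t): 180
  start at 2(q): 108
sum over floor = 288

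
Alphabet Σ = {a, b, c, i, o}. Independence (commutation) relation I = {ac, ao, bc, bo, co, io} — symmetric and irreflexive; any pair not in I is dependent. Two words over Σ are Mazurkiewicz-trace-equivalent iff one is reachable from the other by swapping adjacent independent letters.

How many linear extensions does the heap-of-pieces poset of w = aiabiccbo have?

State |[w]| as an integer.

0(a) covers ∅
1(i) covers 0:a
2(a) covers 1:i
3(b) covers 2:a
4(i) covers 3:b
5(c) covers 4:i
6(c) covers 5:c
7(b) covers 4:i
8(o) covers ∅
floor of heap: 0:a, 8:o
completions by unplaced set U, small U first (add the entries for U minus each lowest piece of U):
  |U|=1: {6}:1  {7}:1  {8}:1
  |U|=2: {5,6}:1  {6,7}:2  {6,8}:2  {7,8}:2
  |U|=3: {5,6,7}:3  {5,6,8}:3  {6,7,8}:6
  |U|=4: {4,5,6,7}:3  {5,6,7,8}:12
  |U|=5: {3,4,5,6,7}:3  {4,5,6,7,8}:15
  |U|=6: {2,3,4,5,6,7}:3  {3,4,5,6,7,8}:18
  |U|=7: {1,2,3,4,5,6,7}:3  {2,3,4,5,6,7,8}:21
  start at 0(a): 24
  start at 8(o): 3
sum over floor = 27

27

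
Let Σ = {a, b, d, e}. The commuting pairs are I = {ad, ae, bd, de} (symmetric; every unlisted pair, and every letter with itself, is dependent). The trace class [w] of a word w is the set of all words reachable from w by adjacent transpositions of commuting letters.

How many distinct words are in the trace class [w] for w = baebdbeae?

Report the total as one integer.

#0=b has no predecessor
#1=a depends on [0:b]
#2=e depends on [0:b]
#3=b depends on [1:a, 2:e]
#4=d has no predecessor
#5=b depends on [3:b]
#6=e depends on [5:b]
#7=a depends on [5:b]
#8=e depends on [6:e]
sources: [0:b, 4:d]
N(rest) = Σ N(rest − s) over sources s of rest; N(one piece) = 1:
  size 1 → [4]=1  [7]=1  [8]=1
  size 2 → [4,7]=2  [4,8]=2  [6,8]=1  [7,8]=2
  size 3 → [4,6,8]=3  [4,7,8]=6  [6,7,8]=3
  size 4 → [4,6,7,8]=12  [5,6,7,8]=3
  size 5 → [3,5,6,7,8]=3  [4,5,6,7,8]=15
  size 6 → [1,3,5,6,7,8]=3  [2,3,5,6,7,8]=3  [3,4,5,6,7,8]=18
  size 7 → [1,2,3,5,6,7,8]=6  [1,3,4,5,6,7,8]=21  [2,3,4,5,6,7,8]=21
  first=0(b) contributes 48
  first=4(d) contributes 6
|[w]| = 54

54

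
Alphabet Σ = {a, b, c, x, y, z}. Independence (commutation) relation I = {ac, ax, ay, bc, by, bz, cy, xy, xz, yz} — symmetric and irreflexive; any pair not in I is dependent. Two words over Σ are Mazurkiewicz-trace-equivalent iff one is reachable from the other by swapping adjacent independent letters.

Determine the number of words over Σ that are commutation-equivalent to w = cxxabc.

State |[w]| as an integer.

9

#0=c has no predecessor
#1=x depends on [0:c]
#2=x depends on [1:x]
#3=a has no predecessor
#4=b depends on [2:x, 3:a]
#5=c depends on [2:x]
sources: [0:c, 3:a]
N(rest) = Σ N(rest − s) over sources s of rest; N(one piece) = 1:
  size 1 → [4]=1  [5]=1
  size 2 → [3,4]=1  [4,5]=2
  size 3 → [2,4,5]=2  [3,4,5]=3
  size 4 → [1,2,4,5]=2  [2,3,4,5]=5
  first=0(c) contributes 7
  first=3(a) contributes 2
|[w]| = 9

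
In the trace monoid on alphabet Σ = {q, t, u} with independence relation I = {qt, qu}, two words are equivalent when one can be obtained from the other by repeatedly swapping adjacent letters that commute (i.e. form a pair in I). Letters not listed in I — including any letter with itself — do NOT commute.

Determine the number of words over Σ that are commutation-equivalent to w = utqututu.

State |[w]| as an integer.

piece 0:u — minimal
piece 1:t rests on {0:u}
piece 2:q — minimal
piece 3:u rests on {1:t}
piece 4:t rests on {3:u}
piece 5:u rests on {4:t}
piece 6:t rests on {5:u}
piece 7:u rests on {6:t}
minimal pieces: {0:u, 2:q}
ways to finish when only these pieces remain (= sum over removing one remaining piece with nothing left below it):
  1 left: {2}→1  {7}→1
  2 left: {2,7}→2  {6,7}→1
  3 left: {2,6,7}→3  {5,6,7}→1
  4 left: {2,5,6,7}→4  {4,5,6,7}→1
  5 left: {2,4,5,6,7}→5  {3,4,5,6,7}→1
  6 left: {1,3,4,5,6,7}→1  {2,3,4,5,6,7}→6
  placing 0:u first → 7 extensions
  placing 2:q first → 1 extensions
total linear extensions = 8

8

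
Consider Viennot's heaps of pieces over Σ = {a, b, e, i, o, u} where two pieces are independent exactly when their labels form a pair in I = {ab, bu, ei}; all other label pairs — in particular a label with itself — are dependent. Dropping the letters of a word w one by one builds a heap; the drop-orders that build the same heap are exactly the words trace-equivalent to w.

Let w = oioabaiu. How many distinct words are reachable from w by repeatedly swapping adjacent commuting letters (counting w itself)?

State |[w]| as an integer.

3

piece 0:o — minimal
piece 1:i rests on {0:o}
piece 2:o rests on {1:i}
piece 3:a rests on {2:o}
piece 4:b rests on {2:o}
piece 5:a rests on {3:a}
piece 6:i rests on {4:b, 5:a}
piece 7:u rests on {6:i}
minimal pieces: {0:o}
ways to finish when only these pieces remain (= sum over removing one remaining piece with nothing left below it):
  1 left: {7}→1
  2 left: {6,7}→1
  3 left: {4,6,7}→1  {5,6,7}→1
  4 left: {3,5,6,7}→1  {4,5,6,7}→2
  5 left: {3,4,5,6,7}→3
  6 left: {2,3,4,5,6,7}→3
  placing 0:o first → 3 extensions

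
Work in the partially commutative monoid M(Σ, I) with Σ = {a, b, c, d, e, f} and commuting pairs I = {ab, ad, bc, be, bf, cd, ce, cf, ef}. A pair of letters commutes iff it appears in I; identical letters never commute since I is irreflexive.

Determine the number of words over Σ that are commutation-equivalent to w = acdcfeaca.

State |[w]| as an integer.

#0=a has no predecessor
#1=c depends on [0:a]
#2=d has no predecessor
#3=c depends on [1:c]
#4=f depends on [0:a, 2:d]
#5=e depends on [0:a, 2:d]
#6=a depends on [3:c, 4:f, 5:e]
#7=c depends on [6:a]
#8=a depends on [7:c]
sources: [0:a, 2:d]
N(rest) = Σ N(rest − s) over sources s of rest; N(one piece) = 1:
  size 1 → [8]=1
  size 2 → [7,8]=1
  size 3 → [6,7,8]=1
  size 4 → [3,6,7,8]=1  [4,6,7,8]=1  [5,6,7,8]=1
  size 5 → [1,3,6,7,8]=1  [3,4,6,7,8]=2  [3,5,6,7,8]=2  [4,5,6,7,8]=2
  size 6 → [1,3,4,6,7,8]=3  [1,3,5,6,7,8]=3  [2,4,5,6,7,8]=2  [3,4,5,6,7,8]=6
  size 7 → [1,3,4,5,6,7,8]=12  [2,3,4,5,6,7,8]=8
  first=0(a) contributes 20
  first=2(d) contributes 12
|[w]| = 32

32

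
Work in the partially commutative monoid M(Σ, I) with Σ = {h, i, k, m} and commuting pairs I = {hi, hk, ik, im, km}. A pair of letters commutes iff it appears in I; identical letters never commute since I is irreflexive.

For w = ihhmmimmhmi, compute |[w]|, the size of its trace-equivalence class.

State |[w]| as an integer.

drop 0:i onto floor
drop 1:h onto floor
drop 2:h onto {1:h}
drop 3:m onto {2:h}
drop 4:m onto {3:m}
drop 5:i onto {0:i}
drop 6:m onto {4:m}
drop 7:m onto {6:m}
drop 8:h onto {7:m}
drop 9:m onto {8:h}
drop 10:i onto {5:i}
ground layer = {0:i, 1:h}
drop-orders for the pieces not yet dropped (sum over which currently-grounded one goes next):
  1 to go: {9} 1  {10} 1
  2 to go: {5,10} 1  {8,9} 1  {9,10} 2
  3 to go: {0,5,10} 1  {5,9,10} 3  {7,8,9} 1  {8,9,10} 3
  4 to go: {0,5,9,10} 4  {5,8,9,10} 6  {6,7,8,9} 1  {7,8,9,10} 4
  5 to go: {0,5,8,9,10} 10  {4,6,7,8,9} 1  {5,7,8,9,10} 10  {6,7,8,9,10} 5
  6 to go: {0,5,7,8,9,10} 20  {3,4,6,7,8,9} 1  {4,6,7,8,9,10} 6  {5,6,7,8,9,10} 15
  7 to go: {0,5,6,7,8,9,10} 35  {2,3,4,6,7,8,9} 1  {3,4,6,7,8,9,10} 7  {4,5,6,7,8,9,10} 21
  8 to go: {0,4,5,6,7,8,9,10} 56  {1,2,3,4,6,7,8,9} 1  {2,3,4,6,7,8,9,10} 8  {3,4,5,6,7,8,9,10} 28
  9 to go: {0,3,4,5,6,7,8,9,10} 84  {1,2,3,4,6,7,8,9,10} 9  {2,3,4,5,6,7,8,9,10} 36
  if 0:i drops first: 45 orders
  if 1:h drops first: 120 orders
heap linearizations: 165

165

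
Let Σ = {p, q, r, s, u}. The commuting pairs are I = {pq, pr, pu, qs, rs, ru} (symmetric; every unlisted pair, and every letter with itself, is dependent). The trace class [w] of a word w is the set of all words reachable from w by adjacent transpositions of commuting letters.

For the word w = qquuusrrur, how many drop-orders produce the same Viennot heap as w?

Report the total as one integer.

drop 0:q onto floor
drop 1:q onto {0:q}
drop 2:u onto {1:q}
drop 3:u onto {2:u}
drop 4:u onto {3:u}
drop 5:s onto {4:u}
drop 6:r onto {1:q}
drop 7:r onto {6:r}
drop 8:u onto {5:s}
drop 9:r onto {7:r}
ground layer = {0:q}
drop-orders for the pieces not yet dropped (sum over which currently-grounded one goes next):
  1 to go: {8} 1  {9} 1
  2 to go: {5,8} 1  {7,9} 1  {8,9} 2
  3 to go: {4,5,8} 1  {5,8,9} 3  {6,7,9} 1  {7,8,9} 3
  4 to go: {3,4,5,8} 1  {4,5,8,9} 4  {5,7,8,9} 6  {6,7,8,9} 4
  5 to go: {2,3,4,5,8} 1  {3,4,5,8,9} 5  {4,5,7,8,9} 10  {5,6,7,8,9} 10
  6 to go: {2,3,4,5,8,9} 6  {3,4,5,7,8,9} 15  {4,5,6,7,8,9} 20
  7 to go: {2,3,4,5,7,8,9} 21  {3,4,5,6,7,8,9} 35
  8 to go: {2,3,4,5,6,7,8,9} 56
  if 0:q drops first: 56 orders

56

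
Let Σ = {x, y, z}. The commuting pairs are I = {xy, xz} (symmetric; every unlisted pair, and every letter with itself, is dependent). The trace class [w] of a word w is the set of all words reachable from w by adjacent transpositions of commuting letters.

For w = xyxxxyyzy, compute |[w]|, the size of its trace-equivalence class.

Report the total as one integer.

126

0(x) covers ∅
1(y) covers ∅
2(x) covers 0:x
3(x) covers 2:x
4(x) covers 3:x
5(y) covers 1:y
6(y) covers 5:y
7(z) covers 6:y
8(y) covers 7:z
floor of heap: 0:x, 1:y
completions by unplaced set U, small U first (add the entries for U minus each lowest piece of U):
  |U|=1: {4}:1  {8}:1
  |U|=2: {3,4}:1  {4,8}:2  {7,8}:1
  |U|=3: {2,3,4}:1  {3,4,8}:3  {4,7,8}:3  {6,7,8}:1
  |U|=4: {0,2,3,4}:1  {2,3,4,8}:4  {3,4,7,8}:6  {4,6,7,8}:4  {5,6,7,8}:1
  |U|=5: {0,2,3,4,8}:5  {1,5,6,7,8}:1  {2,3,4,7,8}:10  {3,4,6,7,8}:10  {4,5,6,7,8}:5
  |U|=6: {0,2,3,4,7,8}:15  {1,4,5,6,7,8}:6  {2,3,4,6,7,8}:20  {3,4,5,6,7,8}:15
  |U|=7: {0,2,3,4,6,7,8}:35  {1,3,4,5,6,7,8}:21  {2,3,4,5,6,7,8}:35
  start at 0(x): 56
  start at 1(y): 70
sum over floor = 126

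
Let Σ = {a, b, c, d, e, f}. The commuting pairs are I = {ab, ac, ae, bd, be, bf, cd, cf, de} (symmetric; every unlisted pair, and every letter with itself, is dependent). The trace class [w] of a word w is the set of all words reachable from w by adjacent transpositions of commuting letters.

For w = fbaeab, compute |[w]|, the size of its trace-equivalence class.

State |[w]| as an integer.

piece 0:f — minimal
piece 1:b — minimal
piece 2:a rests on {0:f}
piece 3:e rests on {0:f}
piece 4:a rests on {2:a}
piece 5:b rests on {1:b}
minimal pieces: {0:f, 1:b}
ways to finish when only these pieces remain (= sum over removing one remaining piece with nothing left below it):
  1 left: {3}→1  {4}→1  {5}→1
  2 left: {1,5}→1  {2,4}→1  {3,4}→2  {3,5}→2  {4,5}→2
  3 left: {1,3,5}→3  {1,4,5}→3  {2,3,4}→3  {2,4,5}→3  {3,4,5}→6
  4 left: {0,2,3,4}→3  {1,2,4,5}→6  {1,3,4,5}→12  {2,3,4,5}→12
  placing 0:f first → 30 extensions
  placing 1:b first → 15 extensions
total linear extensions = 45

45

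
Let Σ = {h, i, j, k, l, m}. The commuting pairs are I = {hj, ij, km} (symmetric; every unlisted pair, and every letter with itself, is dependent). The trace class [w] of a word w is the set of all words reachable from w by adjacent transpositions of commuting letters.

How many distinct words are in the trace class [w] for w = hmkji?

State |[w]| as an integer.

4

0(h) covers ∅
1(m) covers 0:h
2(k) covers 0:h
3(j) covers 1:m, 2:k
4(i) covers 1:m, 2:k
floor of heap: 0:h
completions by unplaced set U, small U first (add the entries for U minus each lowest piece of U):
  |U|=1: {3}:1  {4}:1
  |U|=2: {3,4}:2
  |U|=3: {1,3,4}:2  {2,3,4}:2
  start at 0(h): 4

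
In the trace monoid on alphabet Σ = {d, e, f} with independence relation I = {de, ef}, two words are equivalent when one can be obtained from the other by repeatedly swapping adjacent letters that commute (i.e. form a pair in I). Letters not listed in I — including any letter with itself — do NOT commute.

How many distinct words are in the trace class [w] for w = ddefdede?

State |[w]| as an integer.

drop 0:d onto floor
drop 1:d onto {0:d}
drop 2:e onto floor
drop 3:f onto {1:d}
drop 4:d onto {3:f}
drop 5:e onto {2:e}
drop 6:d onto {4:d}
drop 7:e onto {5:e}
ground layer = {0:d, 2:e}
drop-orders for the pieces not yet dropped (sum over which currently-grounded one goes next):
  1 to go: {6} 1  {7} 1
  2 to go: {4,6} 1  {5,7} 1  {6,7} 2
  3 to go: {2,5,7} 1  {3,4,6} 1  {4,6,7} 3  {5,6,7} 3
  4 to go: {1,3,4,6} 1  {2,5,6,7} 4  {3,4,6,7} 4  {4,5,6,7} 6
  5 to go: {0,1,3,4,6} 1  {1,3,4,6,7} 5  {2,4,5,6,7} 10  {3,4,5,6,7} 10
  6 to go: {0,1,3,4,6,7} 6  {1,3,4,5,6,7} 15  {2,3,4,5,6,7} 20
  if 0:d drops first: 35 orders
  if 2:e drops first: 21 orders
heap linearizations: 56

56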